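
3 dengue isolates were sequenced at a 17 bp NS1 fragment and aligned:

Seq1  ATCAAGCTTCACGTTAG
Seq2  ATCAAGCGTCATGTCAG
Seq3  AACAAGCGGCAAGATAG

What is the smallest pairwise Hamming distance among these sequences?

Pairwise Hamming distances:
  Seq1 vs Seq2: 3
  Seq1 vs Seq3: 5
  Seq2 vs Seq3: 5
The smallest is 3, between Seq1 and Seq2.

3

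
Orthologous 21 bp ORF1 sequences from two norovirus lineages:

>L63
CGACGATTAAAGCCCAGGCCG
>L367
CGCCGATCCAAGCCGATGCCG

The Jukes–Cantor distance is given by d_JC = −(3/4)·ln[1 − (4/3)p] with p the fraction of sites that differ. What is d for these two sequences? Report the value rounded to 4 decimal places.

Differing sites — 3:A/C; 8:T/C; 9:A/C; 15:C/G; 17:G/T.
p = 5/21 = 0.238095.
d = −0.75 · ln(1 − (4/3)·0.238095) = −0.75 · ln(0.682540) = −0.75 · (-0.381934) = 0.2865.

0.2865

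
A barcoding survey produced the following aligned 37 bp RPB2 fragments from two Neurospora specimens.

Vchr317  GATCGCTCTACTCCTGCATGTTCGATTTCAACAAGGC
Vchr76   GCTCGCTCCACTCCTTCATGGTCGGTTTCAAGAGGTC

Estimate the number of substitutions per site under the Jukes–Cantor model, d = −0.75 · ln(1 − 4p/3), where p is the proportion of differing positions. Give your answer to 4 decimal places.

0.2551

The sequences differ at positions 2 (A/C), 9 (T/C), 16 (G/T), 21 (T/G), 25 (A/G), 32 (C/G), 34 (A/G), 36 (G/T).
p = 8/37 = 0.216216.
d = −0.75 · ln(1 − (4/3)·0.216216) = −0.75 · ln(0.711712) = −0.75 · (-0.340082) = 0.2551.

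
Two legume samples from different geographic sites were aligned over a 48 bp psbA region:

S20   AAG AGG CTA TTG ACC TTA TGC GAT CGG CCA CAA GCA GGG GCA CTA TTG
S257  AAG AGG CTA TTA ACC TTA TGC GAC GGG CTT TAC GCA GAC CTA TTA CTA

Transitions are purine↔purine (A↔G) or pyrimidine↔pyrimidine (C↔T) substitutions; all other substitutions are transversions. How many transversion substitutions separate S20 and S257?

5

Mismatches occur at site 12 (G/A, transition), site 24 (T/C, transition), site 25 (C/G, transversion), site 29 (C/T, transition), site 30 (A/T, transversion), site 31 (C/T, transition), site 33 (A/C, transversion), site 38 (G/A, transition), site 39 (G/C, transversion), site 40 (G/C, transversion), site 41 (C/T, transition), site 43 (C/T, transition), site 46 (T/C, transition), site 48 (G/A, transition).
Of the 14 differences, 9 transitions and 5 transversions, so the answer is 5.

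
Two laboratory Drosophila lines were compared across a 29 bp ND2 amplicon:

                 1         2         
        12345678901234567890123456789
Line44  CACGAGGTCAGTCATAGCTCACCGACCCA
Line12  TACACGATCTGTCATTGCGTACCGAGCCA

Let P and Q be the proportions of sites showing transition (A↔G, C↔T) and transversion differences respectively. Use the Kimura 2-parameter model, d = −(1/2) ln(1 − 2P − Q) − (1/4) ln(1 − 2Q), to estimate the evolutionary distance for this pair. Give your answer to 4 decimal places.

The sequences differ at positions 1 (C/T, transition), 4 (G/A, transition), 5 (A/C, transversion), 7 (G/A, transition), 10 (A/T, transversion), 16 (A/T, transversion), 19 (T/G, transversion), 20 (C/T, transition), 26 (C/G, transversion).
Of the 9 differences, 4 transitions and 5 transversions over 29 sites: P = 4/29 = 0.137931, Q = 5/29 = 0.172414.
d = −0.5·ln(0.551724) − 0.25·ln(0.655172) = −0.5·(-0.594707) − 0.25·(-0.422857) = 0.4031.

0.4031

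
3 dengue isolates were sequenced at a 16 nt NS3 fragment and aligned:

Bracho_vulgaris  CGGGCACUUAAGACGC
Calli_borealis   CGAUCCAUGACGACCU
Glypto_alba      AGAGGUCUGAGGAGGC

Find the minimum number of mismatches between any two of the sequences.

7

Pairwise Hamming distances:
  Bracho_vulgaris vs Calli_borealis: 8
  Bracho_vulgaris vs Glypto_alba: 7
  Calli_borealis vs Glypto_alba: 9
The smallest is 7, between Bracho_vulgaris and Glypto_alba.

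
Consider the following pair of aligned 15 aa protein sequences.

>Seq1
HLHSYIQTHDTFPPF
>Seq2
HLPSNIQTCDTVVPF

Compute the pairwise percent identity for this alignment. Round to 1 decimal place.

The sequences differ at positions 3 (H/P), 5 (Y/N), 9 (H/C), 12 (F/V), 13 (P/V).
10 of the 15 sites match, so the percent identity is 10/15 × 100 = 66.7%.

66.7%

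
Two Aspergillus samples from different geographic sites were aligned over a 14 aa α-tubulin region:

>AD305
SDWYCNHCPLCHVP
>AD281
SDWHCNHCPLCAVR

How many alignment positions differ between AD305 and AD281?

Differing sites — 4:Y/H; 12:H/A; 14:P/R.
That gives 3 mismatches out of 14 aligned sites, so the Hamming distance is 3.

3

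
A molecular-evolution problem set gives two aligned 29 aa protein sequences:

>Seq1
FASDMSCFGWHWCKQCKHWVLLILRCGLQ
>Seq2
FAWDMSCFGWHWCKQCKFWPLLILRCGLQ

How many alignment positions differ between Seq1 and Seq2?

Differing sites — 3:S/W; 18:H/F; 20:V/P.
That gives 3 mismatches out of 29 aligned sites, so the Hamming distance is 3.

3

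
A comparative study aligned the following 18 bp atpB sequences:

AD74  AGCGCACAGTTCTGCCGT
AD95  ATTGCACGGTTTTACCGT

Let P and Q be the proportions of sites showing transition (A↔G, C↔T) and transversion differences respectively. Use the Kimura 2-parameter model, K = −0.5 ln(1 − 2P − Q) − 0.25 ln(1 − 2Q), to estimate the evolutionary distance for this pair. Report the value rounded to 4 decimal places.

Mismatches occur at site 2 (G↔T, transversion), site 3 (C↔T, transition), site 8 (A↔G, transition), site 12 (C↔T, transition), site 14 (G↔A, transition).
Of the 5 differences, 4 transitions and 1 transversion over 18 sites: P = 4/18 = 0.222222, Q = 1/18 = 0.055556.
d = −0.5·ln(0.500000) − 0.25·ln(0.888888) = −0.5·(-0.693147) − 0.25·(-0.117784) = 0.3760.

0.3760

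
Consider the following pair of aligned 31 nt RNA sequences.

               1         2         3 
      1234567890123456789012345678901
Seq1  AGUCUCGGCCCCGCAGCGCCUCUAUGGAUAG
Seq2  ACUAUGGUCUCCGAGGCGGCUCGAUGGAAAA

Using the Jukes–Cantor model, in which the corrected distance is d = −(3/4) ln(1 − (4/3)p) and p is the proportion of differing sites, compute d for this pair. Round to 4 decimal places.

Mismatches occur at site 2 (G→C), site 4 (C→A), site 6 (C→G), site 8 (G→U), site 10 (C→U), site 14 (C→A), site 15 (A→G), site 19 (C→G), site 23 (U→G), site 29 (U→A), site 31 (G→A).
p = 11/31 = 0.354839.
d = −0.75 · ln(1 − (4/3)·0.354839) = −0.75 · ln(0.526881) = −0.75 · (-0.640781) = 0.4806.

0.4806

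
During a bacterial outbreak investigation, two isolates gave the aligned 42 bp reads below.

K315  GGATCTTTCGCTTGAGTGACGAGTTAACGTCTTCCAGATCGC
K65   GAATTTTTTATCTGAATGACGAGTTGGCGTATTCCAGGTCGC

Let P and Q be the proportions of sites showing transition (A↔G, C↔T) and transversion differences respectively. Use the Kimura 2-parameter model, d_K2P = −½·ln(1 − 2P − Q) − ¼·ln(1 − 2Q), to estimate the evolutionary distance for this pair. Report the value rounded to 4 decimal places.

0.3588

Differing sites — 2:G/A (Ti); 5:C/T (Ti); 9:C/T (Ti); 10:G/A (Ti); 11:C/T (Ti); 12:T/C (Ti); 16:G/A (Ti); 26:A/G (Ti); 27:A/G (Ti); 31:C/A (Tv); 38:A/G (Ti).
Of the 11 differences, 10 transitions and 1 transversion over 42 sites: P = 10/42 = 0.238095, Q = 1/42 = 0.023810.
d = −0.5·ln(0.500000) − 0.25·ln(0.952380) = −0.5·(-0.693147) − 0.25·(-0.048791) = 0.3588.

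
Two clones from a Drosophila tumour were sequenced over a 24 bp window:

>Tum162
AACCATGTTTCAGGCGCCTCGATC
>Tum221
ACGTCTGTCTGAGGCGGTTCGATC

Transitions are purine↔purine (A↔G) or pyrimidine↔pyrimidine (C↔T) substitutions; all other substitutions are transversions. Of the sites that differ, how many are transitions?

Differing sites — 2:A/C (Tv); 3:C/G (Tv); 4:C/T (Ti); 5:A/C (Tv); 9:T/C (Ti); 11:C/G (Tv); 17:C/G (Tv); 18:C/T (Ti).
Of the 8 differences, 3 transitions and 5 transversions, so the answer is 3.

3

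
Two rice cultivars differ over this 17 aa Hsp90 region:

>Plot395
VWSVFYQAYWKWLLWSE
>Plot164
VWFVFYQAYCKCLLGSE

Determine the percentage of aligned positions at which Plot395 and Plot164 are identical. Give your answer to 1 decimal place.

The sequences differ at positions 3 (S/F), 10 (W/C), 12 (W/C), 15 (W/G).
13 of the 17 sites match, so the percent identity is 13/17 × 100 = 76.5%.

76.5%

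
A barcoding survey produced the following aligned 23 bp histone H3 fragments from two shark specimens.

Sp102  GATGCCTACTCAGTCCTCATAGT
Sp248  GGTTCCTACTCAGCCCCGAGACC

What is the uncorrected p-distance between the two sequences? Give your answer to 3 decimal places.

0.348

Differing sites — 2:A/G; 4:G/T; 14:T/C; 17:T/C; 18:C/G; 20:T/G; 22:G/C; 23:T/C.
There are 8 differences over 23 sites, so p = 8/23 = 0.348.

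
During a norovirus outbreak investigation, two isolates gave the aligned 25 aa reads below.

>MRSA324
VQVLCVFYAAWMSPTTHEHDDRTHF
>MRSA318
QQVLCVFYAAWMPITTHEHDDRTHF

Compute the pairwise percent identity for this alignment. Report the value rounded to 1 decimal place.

Mismatches occur at site 1 (V→Q), site 13 (S→P), site 14 (P→I).
22 of the 25 sites match, so the percent identity is 22/25 × 100 = 88.0%.

88.0%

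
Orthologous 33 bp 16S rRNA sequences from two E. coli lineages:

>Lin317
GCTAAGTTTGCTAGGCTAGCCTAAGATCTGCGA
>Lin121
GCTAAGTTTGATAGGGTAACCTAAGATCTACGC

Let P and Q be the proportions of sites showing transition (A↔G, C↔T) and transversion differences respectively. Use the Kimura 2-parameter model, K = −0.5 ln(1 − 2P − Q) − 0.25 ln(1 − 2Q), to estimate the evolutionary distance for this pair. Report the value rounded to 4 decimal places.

0.1694

Mismatches occur at site 11 (C→A, transversion), site 16 (C→G, transversion), site 19 (G→A, transition), site 30 (G→A, transition), site 33 (A→C, transversion).
Of the 5 differences, 2 transitions and 3 transversions over 33 sites: P = 2/33 = 0.060606, Q = 3/33 = 0.090909.
d = −0.5·ln(0.787879) − 0.25·ln(0.818182) = −0.5·(-0.238411) − 0.25·(-0.200670) = 0.1694.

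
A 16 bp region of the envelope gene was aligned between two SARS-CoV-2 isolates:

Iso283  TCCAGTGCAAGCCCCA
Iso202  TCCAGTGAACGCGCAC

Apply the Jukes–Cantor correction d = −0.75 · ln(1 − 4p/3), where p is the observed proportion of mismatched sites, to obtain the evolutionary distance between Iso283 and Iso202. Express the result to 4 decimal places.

0.4042

The sequences differ at positions 8 (C/A), 10 (A/C), 13 (C/G), 15 (C/A), 16 (A/C).
p = 5/16 = 0.312500.
d = −0.75 · ln(1 − (4/3)·0.312500) = −0.75 · ln(0.583333) = −0.75 · (-0.538997) = 0.4042.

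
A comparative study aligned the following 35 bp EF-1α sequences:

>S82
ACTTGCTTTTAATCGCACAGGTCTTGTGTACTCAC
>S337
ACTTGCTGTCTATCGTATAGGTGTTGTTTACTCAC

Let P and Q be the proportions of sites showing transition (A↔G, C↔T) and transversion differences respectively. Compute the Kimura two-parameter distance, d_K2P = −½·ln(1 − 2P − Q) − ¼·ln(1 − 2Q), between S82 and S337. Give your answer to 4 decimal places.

Mismatches occur at site 8 (T→G, transversion), site 10 (T→C, transition), site 11 (A→T, transversion), site 16 (C→T, transition), site 18 (C→T, transition), site 23 (C→G, transversion), site 28 (G→T, transversion).
Of the 7 differences, 3 transitions and 4 transversions over 35 sites: P = 3/35 = 0.085714, Q = 4/35 = 0.114286.
d = −0.5·ln(0.714286) − 0.25·ln(0.771428) = −0.5·(-0.336472) − 0.25·(-0.259512) = 0.2331.

0.2331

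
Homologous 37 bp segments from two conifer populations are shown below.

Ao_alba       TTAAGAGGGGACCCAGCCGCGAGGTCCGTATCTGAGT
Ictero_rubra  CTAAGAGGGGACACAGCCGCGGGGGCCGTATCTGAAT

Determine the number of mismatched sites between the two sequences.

Differing sites — 1:T/C; 13:C/A; 22:A/G; 25:T/G; 36:G/A.
That gives 5 mismatches out of 37 aligned sites, so the Hamming distance is 5.

5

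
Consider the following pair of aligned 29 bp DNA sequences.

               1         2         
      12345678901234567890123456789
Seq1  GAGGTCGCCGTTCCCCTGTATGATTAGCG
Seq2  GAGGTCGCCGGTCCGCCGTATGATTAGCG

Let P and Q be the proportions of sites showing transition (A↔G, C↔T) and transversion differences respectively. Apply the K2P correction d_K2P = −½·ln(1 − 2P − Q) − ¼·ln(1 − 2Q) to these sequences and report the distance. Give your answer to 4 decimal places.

0.1113

Mismatches occur at site 11 (T→G, transversion), site 15 (C→G, transversion), site 17 (T→C, transition).
Of the 3 differences, 1 transition and 2 transversions over 29 sites: P = 1/29 = 0.034483, Q = 2/29 = 0.068966.
d = −0.5·ln(0.862068) − 0.25·ln(0.862068) = −0.5·(-0.148421) − 0.25·(-0.148421) = 0.1113.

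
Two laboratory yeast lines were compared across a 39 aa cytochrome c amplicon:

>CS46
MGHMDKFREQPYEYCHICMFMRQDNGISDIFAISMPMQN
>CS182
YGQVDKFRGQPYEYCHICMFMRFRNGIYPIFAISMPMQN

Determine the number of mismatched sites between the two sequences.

Differing sites — 1:M/Y; 3:H/Q; 4:M/V; 9:E/G; 23:Q/F; 24:D/R; 28:S/Y; 29:D/P.
That gives 8 mismatches out of 39 aligned sites, so the Hamming distance is 8.

8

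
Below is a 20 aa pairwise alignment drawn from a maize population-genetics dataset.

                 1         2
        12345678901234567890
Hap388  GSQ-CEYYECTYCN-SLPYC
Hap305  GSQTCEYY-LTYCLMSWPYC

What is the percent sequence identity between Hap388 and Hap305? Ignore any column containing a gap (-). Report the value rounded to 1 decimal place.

Excluding the 3 gap columns leaves 17 comparable sites.
The sequences differ at positions 10 (C/L), 14 (N/L), 17 (L/W).
14 of the 17 comparable sites match, so the percent identity is 14/17 × 100 = 82.4%.

82.4%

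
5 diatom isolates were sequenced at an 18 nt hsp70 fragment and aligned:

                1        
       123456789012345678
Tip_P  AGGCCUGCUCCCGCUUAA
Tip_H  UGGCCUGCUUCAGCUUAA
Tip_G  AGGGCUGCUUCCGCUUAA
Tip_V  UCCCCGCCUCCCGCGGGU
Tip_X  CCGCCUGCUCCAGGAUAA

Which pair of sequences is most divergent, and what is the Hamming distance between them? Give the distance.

Pairwise Hamming distances:
  Tip_P vs Tip_H: 3
  Tip_P vs Tip_G: 2
  Tip_P vs Tip_V: 9
  Tip_P vs Tip_X: 5
  Tip_H vs Tip_G: 3
  Tip_H vs Tip_V: 10
  Tip_H vs Tip_X: 5
  Tip_G vs Tip_V: 11
  Tip_G vs Tip_X: 7
  Tip_V vs Tip_X: 10
The largest is 11, between Tip_G and Tip_V.

11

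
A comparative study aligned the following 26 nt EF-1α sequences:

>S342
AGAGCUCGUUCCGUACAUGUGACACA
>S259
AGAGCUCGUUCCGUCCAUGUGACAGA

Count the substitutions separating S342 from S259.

2

The sequences differ at positions 15 (A/C), 25 (C/G).
That gives 2 mismatches out of 26 aligned sites, so the Hamming distance is 2.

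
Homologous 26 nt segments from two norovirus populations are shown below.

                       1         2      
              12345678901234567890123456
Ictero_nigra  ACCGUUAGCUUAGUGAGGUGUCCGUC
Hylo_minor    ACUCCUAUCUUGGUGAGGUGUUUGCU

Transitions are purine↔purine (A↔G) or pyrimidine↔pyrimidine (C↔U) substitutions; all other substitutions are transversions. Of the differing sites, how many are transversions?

Mismatches occur at site 3 (C→U, transition), site 4 (G→C, transversion), site 5 (U→C, transition), site 8 (G→U, transversion), site 12 (A→G, transition), site 22 (C→U, transition), site 23 (C→U, transition), site 25 (U→C, transition), site 26 (C→U, transition).
Of the 9 differences, 7 transitions and 2 transversions, so the answer is 2.

2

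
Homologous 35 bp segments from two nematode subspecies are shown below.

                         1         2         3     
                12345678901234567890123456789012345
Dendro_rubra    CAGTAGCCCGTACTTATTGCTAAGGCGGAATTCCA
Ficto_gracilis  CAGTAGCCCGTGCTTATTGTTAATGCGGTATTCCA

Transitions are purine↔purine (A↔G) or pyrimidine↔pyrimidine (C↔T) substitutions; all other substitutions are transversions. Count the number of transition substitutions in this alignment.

2

Differing sites — 12:A/G (Ti); 20:C/T (Ti); 24:G/T (Tv); 29:A/T (Tv).
Of the 4 differences, 2 transitions and 2 transversions, so the answer is 2.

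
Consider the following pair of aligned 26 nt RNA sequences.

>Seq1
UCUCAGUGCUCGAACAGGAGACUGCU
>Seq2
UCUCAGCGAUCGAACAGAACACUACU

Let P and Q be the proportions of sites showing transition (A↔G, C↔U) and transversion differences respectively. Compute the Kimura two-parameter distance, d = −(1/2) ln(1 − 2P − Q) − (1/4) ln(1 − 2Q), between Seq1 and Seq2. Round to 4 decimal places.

0.2256

Mismatches occur at site 7 (U/C, transition), site 9 (C/A, transversion), site 18 (G/A, transition), site 20 (G/C, transversion), site 24 (G/A, transition).
Of the 5 differences, 3 transitions and 2 transversions over 26 sites: P = 3/26 = 0.115385, Q = 2/26 = 0.076923.
d = −0.5·ln(0.692307) − 0.25·ln(0.846154) = −0.5·(-0.367726) − 0.25·(-0.167054) = 0.2256.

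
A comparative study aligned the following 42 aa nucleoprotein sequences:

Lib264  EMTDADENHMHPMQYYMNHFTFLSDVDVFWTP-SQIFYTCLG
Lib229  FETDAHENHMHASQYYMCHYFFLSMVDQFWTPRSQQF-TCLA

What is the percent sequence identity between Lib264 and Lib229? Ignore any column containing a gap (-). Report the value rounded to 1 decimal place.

70.0%

Excluding the 2 gap columns leaves 40 comparable sites.
Mismatches occur at site 1 (E→F), site 2 (M→E), site 6 (D→H), site 12 (P→A), site 13 (M→S), site 18 (N→C), site 20 (F→Y), site 21 (T→F), site 25 (D→M), site 28 (V→Q), site 36 (I→Q), site 42 (G→A).
28 of the 40 comparable sites match, so the percent identity is 28/40 × 100 = 70.0%.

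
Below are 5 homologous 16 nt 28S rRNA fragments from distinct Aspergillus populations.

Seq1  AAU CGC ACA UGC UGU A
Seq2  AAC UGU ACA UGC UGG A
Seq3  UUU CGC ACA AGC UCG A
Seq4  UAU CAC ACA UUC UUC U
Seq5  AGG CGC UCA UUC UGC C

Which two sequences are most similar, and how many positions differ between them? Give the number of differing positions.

4

Pairwise Hamming distances:
  Seq1 vs Seq2: 4
  Seq1 vs Seq3: 5
  Seq1 vs Seq4: 6
  Seq1 vs Seq5: 6
  Seq2 vs Seq3: 7
  Seq2 vs Seq4: 9
  Seq2 vs Seq5: 8
  Seq3 vs Seq4: 7
  Seq3 vs Seq5: 9
  Seq4 vs Seq5: 7
The smallest is 4, between Seq1 and Seq2.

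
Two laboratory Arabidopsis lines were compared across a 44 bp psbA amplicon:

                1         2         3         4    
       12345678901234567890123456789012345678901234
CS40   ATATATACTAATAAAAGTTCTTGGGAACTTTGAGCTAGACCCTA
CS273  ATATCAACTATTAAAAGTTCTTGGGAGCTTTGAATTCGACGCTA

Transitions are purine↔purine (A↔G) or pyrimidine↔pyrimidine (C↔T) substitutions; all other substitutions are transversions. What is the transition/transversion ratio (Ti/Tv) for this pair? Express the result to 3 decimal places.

Differing sites — 5:A/C (Tv); 6:T/A (Tv); 11:A/T (Tv); 27:A/G (Ti); 34:G/A (Ti); 35:C/T (Ti); 37:A/C (Tv); 41:C/G (Tv).
Of the 8 differences, 3 transitions and 5 transversions, so Ti/Tv = 3/5 = 0.600.

0.600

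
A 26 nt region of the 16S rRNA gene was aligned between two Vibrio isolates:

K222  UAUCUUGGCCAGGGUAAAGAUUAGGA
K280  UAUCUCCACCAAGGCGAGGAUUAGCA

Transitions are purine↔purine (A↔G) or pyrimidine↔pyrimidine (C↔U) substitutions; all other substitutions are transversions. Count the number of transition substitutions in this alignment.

Differing sites — 6:U/C (Ti); 7:G/C (Tv); 8:G/A (Ti); 12:G/A (Ti); 15:U/C (Ti); 16:A/G (Ti); 18:A/G (Ti); 25:G/C (Tv).
Of the 8 differences, 6 transitions and 2 transversions, so the answer is 6.

6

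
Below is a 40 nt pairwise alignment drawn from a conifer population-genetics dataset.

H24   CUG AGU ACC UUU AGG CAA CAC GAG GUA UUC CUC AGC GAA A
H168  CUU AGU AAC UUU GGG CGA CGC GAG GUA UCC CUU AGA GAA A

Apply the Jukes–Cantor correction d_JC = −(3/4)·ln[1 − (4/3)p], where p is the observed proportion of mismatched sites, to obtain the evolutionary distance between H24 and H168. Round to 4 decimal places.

Differing sites — 3:G/U; 8:C/A; 13:A/G; 17:A/G; 20:A/G; 29:U/C; 33:C/U; 36:C/A.
p = 8/40 = 0.200000.
d = −0.75 · ln(1 − (4/3)·0.200000) = −0.75 · ln(0.733333) = −0.75 · (-0.310155) = 0.2326.

0.2326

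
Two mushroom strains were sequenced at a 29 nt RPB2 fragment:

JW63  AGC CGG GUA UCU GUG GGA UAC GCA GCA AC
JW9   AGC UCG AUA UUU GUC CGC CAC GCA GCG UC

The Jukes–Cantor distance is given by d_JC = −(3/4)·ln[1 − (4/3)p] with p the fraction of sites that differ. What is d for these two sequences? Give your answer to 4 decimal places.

Mismatches occur at site 4 (C→U), site 5 (G→C), site 7 (G→A), site 11 (C→U), site 15 (G→C), site 16 (G→C), site 18 (A→C), site 19 (U→C), site 27 (A→G), site 28 (A→U).
p = 10/29 = 0.344828.
d = −0.75 · ln(1 − (4/3)·0.344828) = −0.75 · ln(0.540229) = −0.75 · (-0.615762) = 0.4618.

0.4618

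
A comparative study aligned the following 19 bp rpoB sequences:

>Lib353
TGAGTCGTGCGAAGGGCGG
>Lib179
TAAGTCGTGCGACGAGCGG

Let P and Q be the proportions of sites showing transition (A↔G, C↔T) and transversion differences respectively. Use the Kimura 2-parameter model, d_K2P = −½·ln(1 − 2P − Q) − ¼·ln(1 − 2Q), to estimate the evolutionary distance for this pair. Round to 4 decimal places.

Differing sites — 2:G/A (Ti); 13:A/C (Tv); 15:G/A (Ti).
Of the 3 differences, 2 transitions and 1 transversion over 19 sites: P = 2/19 = 0.105263, Q = 1/19 = 0.052632.
d = −0.5·ln(0.736842) − 0.25·ln(0.894736) = −0.5·(-0.305382) − 0.25·(-0.111227) = 0.1805.

0.1805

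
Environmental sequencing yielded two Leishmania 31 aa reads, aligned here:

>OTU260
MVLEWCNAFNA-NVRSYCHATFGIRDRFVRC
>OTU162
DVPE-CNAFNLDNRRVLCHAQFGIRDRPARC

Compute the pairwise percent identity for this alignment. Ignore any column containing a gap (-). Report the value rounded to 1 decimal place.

69.0%

Excluding the 2 gap columns leaves 29 comparable sites.
Mismatches occur at site 1 (M→D), site 3 (L→P), site 11 (A→L), site 14 (V→R), site 16 (S→V), site 17 (Y→L), site 21 (T→Q), site 28 (F→P), site 29 (V→A).
20 of the 29 comparable sites match, so the percent identity is 20/29 × 100 = 69.0%.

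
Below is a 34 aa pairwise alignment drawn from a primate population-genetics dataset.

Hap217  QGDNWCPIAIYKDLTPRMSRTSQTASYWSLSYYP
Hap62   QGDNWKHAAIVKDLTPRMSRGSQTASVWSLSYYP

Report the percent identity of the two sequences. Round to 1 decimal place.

82.4%

Mismatches occur at site 6 (C/K), site 7 (P/H), site 8 (I/A), site 11 (Y/V), site 21 (T/G), site 27 (Y/V).
28 of the 34 sites match, so the percent identity is 28/34 × 100 = 82.4%.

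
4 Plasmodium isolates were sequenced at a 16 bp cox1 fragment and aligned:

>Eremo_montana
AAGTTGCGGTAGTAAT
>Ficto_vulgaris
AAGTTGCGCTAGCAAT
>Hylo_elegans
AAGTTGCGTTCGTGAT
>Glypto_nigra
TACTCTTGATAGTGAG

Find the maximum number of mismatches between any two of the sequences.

Pairwise Hamming distances:
  Eremo_montana vs Ficto_vulgaris: 2
  Eremo_montana vs Hylo_elegans: 3
  Eremo_montana vs Glypto_nigra: 8
  Ficto_vulgaris vs Hylo_elegans: 4
  Ficto_vulgaris vs Glypto_nigra: 9
  Hylo_elegans vs Glypto_nigra: 8
The largest is 9, between Ficto_vulgaris and Glypto_nigra.

9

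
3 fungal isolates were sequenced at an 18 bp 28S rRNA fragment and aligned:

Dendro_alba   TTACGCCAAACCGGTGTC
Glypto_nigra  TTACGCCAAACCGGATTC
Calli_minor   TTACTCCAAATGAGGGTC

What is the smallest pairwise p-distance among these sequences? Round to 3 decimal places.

0.111

Pairwise Hamming distances:
  Dendro_alba vs Glypto_nigra: 2
  Dendro_alba vs Calli_minor: 5
  Glypto_nigra vs Calli_minor: 6
The smallest is 2 mismatches, between Dendro_alba and Glypto_nigra; p = 2/18 = 0.111.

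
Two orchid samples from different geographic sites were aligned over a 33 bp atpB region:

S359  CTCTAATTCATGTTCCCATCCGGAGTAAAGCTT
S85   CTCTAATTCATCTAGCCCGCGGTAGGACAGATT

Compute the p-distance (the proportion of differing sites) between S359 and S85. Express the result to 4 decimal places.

0.3030

The sequences differ at positions 12 (G/C), 14 (T/A), 15 (C/G), 18 (A/C), 19 (T/G), 21 (C/G), 23 (G/T), 26 (T/G), 28 (A/C), 31 (C/A).
There are 10 differences over 33 sites, so p = 10/33 = 0.3030.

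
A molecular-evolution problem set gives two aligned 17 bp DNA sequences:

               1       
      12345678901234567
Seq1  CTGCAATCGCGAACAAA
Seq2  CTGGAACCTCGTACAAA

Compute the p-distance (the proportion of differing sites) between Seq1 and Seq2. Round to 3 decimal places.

Mismatches occur at site 4 (C→G), site 7 (T→C), site 9 (G→T), site 12 (A→T).
There are 4 differences over 17 sites, so p = 4/17 = 0.235.

0.235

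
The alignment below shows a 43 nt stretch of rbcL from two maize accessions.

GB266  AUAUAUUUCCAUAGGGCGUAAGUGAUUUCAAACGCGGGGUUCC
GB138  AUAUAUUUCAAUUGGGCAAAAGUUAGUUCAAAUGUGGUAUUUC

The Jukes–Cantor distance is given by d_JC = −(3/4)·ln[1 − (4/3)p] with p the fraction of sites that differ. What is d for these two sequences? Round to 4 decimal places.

Mismatches occur at site 10 (C↔A), site 13 (A↔U), site 18 (G↔A), site 19 (U↔A), site 24 (G↔U), site 26 (U↔G), site 33 (C↔U), site 35 (C↔U), site 38 (G↔U), site 39 (G↔A), site 42 (C↔U).
p = 11/43 = 0.255814.
d = −0.75 · ln(1 − (4/3)·0.255814) = −0.75 · ln(0.658915) = −0.75 · (-0.417161) = 0.3129.

0.3129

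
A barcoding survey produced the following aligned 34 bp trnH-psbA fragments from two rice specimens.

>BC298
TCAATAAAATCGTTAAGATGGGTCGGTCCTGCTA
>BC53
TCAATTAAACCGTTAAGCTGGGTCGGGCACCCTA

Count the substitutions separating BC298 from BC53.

Mismatches occur at site 6 (A/T), site 10 (T/C), site 18 (A/C), site 27 (T/G), site 29 (C/A), site 30 (T/C), site 31 (G/C).
That gives 7 mismatches out of 34 aligned sites, so the Hamming distance is 7.

7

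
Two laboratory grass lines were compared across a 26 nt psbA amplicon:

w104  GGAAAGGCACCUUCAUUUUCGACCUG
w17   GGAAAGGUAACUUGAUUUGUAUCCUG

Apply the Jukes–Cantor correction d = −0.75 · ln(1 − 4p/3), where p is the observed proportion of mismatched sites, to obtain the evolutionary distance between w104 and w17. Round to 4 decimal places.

Mismatches occur at site 8 (C→U), site 10 (C→A), site 14 (C→G), site 19 (U→G), site 20 (C→U), site 21 (G→A), site 22 (A→U).
p = 7/26 = 0.269231.
d = −0.75 · ln(1 − (4/3)·0.269231) = −0.75 · ln(0.641025) = −0.75 · (-0.444687) = 0.3335.

0.3335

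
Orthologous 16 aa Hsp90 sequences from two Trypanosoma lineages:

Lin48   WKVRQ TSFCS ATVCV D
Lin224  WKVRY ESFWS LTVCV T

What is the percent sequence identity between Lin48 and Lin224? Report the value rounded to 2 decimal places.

68.75%

Differing sites — 5:Q/Y; 6:T/E; 9:C/W; 11:A/L; 16:D/T.
11 of the 16 sites match, so the percent identity is 11/16 × 100 = 68.75%.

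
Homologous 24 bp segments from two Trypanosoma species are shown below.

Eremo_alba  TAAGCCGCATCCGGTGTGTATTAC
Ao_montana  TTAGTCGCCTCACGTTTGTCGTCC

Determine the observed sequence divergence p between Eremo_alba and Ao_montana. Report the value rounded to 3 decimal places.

0.375

Mismatches occur at site 2 (A→T), site 5 (C→T), site 9 (A→C), site 12 (C→A), site 13 (G→C), site 16 (G→T), site 20 (A→C), site 21 (T→G), site 23 (A→C).
There are 9 differences over 24 sites, so p = 9/24 = 0.375.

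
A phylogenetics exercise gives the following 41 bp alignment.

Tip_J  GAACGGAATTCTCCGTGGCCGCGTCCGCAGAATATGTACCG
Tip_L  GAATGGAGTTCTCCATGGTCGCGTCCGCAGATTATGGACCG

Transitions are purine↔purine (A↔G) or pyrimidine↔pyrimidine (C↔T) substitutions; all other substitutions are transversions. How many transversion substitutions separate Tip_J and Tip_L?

Differing sites — 4:C/T (Ti); 8:A/G (Ti); 15:G/A (Ti); 19:C/T (Ti); 32:A/T (Tv); 37:T/G (Tv).
Of the 6 differences, 4 transitions and 2 transversions, so the answer is 2.

2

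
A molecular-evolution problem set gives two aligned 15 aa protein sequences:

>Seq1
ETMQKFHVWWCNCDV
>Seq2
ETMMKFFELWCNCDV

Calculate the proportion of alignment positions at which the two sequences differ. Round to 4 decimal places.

Mismatches occur at site 4 (Q/M), site 7 (H/F), site 8 (V/E), site 9 (W/L).
There are 4 differences over 15 sites, so p = 4/15 = 0.2667.

0.2667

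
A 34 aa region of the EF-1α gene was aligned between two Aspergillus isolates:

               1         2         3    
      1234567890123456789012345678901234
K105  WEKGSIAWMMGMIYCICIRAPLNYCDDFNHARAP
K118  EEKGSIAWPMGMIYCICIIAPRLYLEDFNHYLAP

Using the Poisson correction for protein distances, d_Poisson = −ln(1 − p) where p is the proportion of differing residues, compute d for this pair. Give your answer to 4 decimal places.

0.3075

The sequences differ at positions 1 (W/E), 9 (M/P), 19 (R/I), 22 (L/R), 23 (N/L), 25 (C/L), 26 (D/E), 31 (A/Y), 32 (R/L).
p = 9/34 = 0.264706.
d = −ln(1 − 0.264706) = −ln(0.735294) = 0.3075.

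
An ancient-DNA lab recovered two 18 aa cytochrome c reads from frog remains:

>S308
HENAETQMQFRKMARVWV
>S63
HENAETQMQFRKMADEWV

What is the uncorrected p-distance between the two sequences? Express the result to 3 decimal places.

0.111

Differing sites — 15:R/D; 16:V/E.
There are 2 differences over 18 sites, so p = 2/18 = 0.111.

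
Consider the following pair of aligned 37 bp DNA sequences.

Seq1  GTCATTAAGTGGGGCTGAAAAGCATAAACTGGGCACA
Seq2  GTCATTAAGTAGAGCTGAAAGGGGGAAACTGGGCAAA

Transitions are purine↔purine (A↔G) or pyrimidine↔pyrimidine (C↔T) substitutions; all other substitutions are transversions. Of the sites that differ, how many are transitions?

4

The sequences differ at positions 11 (G/A, transition), 13 (G/A, transition), 21 (A/G, transition), 23 (C/G, transversion), 24 (A/G, transition), 25 (T/G, transversion), 36 (C/A, transversion).
Of the 7 differences, 4 transitions and 3 transversions, so the answer is 4.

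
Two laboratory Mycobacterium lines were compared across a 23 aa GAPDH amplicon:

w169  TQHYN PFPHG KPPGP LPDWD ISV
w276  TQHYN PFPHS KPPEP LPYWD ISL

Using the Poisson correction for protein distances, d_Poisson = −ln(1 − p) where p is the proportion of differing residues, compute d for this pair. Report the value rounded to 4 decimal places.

0.1911

The sequences differ at positions 10 (G/S), 14 (G/E), 18 (D/Y), 23 (V/L).
p = 4/23 = 0.173913.
d = −ln(1 − 0.173913) = −ln(0.826087) = 0.1911.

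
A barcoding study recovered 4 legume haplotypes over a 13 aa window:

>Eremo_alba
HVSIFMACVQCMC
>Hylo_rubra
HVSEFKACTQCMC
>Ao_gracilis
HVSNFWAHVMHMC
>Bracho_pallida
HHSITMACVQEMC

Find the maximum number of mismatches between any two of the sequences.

7

Pairwise Hamming distances:
  Eremo_alba vs Hylo_rubra: 3
  Eremo_alba vs Ao_gracilis: 5
  Eremo_alba vs Bracho_pallida: 3
  Hylo_rubra vs Ao_gracilis: 6
  Hylo_rubra vs Bracho_pallida: 6
  Ao_gracilis vs Bracho_pallida: 7
The largest is 7, between Ao_gracilis and Bracho_pallida.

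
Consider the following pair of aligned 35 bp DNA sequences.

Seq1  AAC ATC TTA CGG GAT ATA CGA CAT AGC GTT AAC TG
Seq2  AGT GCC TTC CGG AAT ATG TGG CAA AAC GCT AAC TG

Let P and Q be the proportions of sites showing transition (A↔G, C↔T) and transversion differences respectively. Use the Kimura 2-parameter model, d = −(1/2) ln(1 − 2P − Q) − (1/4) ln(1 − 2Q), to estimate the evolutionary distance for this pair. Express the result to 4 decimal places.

0.5255

Mismatches occur at site 2 (A→G, transition), site 3 (C→T, transition), site 4 (A→G, transition), site 5 (T→C, transition), site 9 (A→C, transversion), site 13 (G→A, transition), site 18 (A→G, transition), site 19 (C→T, transition), site 21 (A→G, transition), site 24 (T→A, transversion), site 26 (G→A, transition), site 29 (T→C, transition).
Of the 12 differences, 10 transitions and 2 transversions over 35 sites: P = 10/35 = 0.285714, Q = 2/35 = 0.057143.
d = −0.5·ln(0.371429) − 0.25·ln(0.885714) = −0.5·(-0.990398) − 0.25·(-0.121361) = 0.5255.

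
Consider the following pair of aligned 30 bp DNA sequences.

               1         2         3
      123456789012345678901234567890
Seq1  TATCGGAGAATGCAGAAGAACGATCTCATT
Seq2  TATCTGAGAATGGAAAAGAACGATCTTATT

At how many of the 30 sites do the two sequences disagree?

Differing sites — 5:G/T; 13:C/G; 15:G/A; 27:C/T.
That gives 4 mismatches out of 30 aligned sites, so the Hamming distance is 4.

4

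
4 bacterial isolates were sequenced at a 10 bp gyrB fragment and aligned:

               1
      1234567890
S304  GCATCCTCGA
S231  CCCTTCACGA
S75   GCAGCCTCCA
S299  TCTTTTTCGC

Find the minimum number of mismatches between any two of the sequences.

Pairwise Hamming distances:
  S304 vs S231: 4
  S304 vs S75: 2
  S304 vs S299: 5
  S231 vs S75: 6
  S231 vs S299: 5
  S75 vs S299: 7
The smallest is 2, between S304 and S75.

2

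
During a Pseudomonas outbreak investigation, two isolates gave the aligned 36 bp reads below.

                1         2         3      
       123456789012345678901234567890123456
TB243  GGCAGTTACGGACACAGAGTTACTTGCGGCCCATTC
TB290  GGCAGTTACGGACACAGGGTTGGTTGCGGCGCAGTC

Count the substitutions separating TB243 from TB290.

Mismatches occur at site 18 (A↔G), site 22 (A↔G), site 23 (C↔G), site 31 (C↔G), site 34 (T↔G).
That gives 5 mismatches out of 36 aligned sites, so the Hamming distance is 5.

5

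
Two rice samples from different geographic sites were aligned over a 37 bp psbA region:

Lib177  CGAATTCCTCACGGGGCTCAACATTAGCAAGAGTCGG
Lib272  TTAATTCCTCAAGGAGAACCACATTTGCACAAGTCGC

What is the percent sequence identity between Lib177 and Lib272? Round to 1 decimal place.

Mismatches occur at site 1 (C→T), site 2 (G→T), site 12 (C→A), site 15 (G→A), site 17 (C→A), site 18 (T→A), site 20 (A→C), site 26 (A→T), site 30 (A→C), site 31 (G→A), site 37 (G→C).
26 of the 37 sites match, so the percent identity is 26/37 × 100 = 70.3%.

70.3%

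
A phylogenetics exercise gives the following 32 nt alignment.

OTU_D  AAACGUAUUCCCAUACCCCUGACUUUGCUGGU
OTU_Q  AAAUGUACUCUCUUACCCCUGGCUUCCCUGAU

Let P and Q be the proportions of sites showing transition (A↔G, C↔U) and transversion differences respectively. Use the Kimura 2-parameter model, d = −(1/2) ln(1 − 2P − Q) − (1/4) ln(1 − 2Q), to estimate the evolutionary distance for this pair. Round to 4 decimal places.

0.3211

Mismatches occur at site 4 (C/U, transition), site 8 (U/C, transition), site 11 (C/U, transition), site 13 (A/U, transversion), site 22 (A/G, transition), site 26 (U/C, transition), site 27 (G/C, transversion), site 31 (G/A, transition).
Of the 8 differences, 6 transitions and 2 transversions over 32 sites: P = 6/32 = 0.187500, Q = 2/32 = 0.062500.
d = −0.5·ln(0.562500) − 0.25·ln(0.875000) = −0.5·(-0.575364) − 0.25·(-0.133531) = 0.3211.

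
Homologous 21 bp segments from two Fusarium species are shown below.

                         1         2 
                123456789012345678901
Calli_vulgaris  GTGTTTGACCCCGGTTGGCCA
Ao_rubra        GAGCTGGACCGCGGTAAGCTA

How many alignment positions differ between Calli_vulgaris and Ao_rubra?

7

Mismatches occur at site 2 (T→A), site 4 (T→C), site 6 (T→G), site 11 (C→G), site 16 (T→A), site 17 (G→A), site 20 (C→T).
That gives 7 mismatches out of 21 aligned sites, so the Hamming distance is 7.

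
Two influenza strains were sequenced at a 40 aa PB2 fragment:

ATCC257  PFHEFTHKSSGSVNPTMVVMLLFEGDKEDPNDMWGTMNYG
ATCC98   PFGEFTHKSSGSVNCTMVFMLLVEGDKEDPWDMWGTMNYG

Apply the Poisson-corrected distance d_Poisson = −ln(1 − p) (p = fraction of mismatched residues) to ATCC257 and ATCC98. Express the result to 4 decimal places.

Mismatches occur at site 3 (H→G), site 15 (P→C), site 19 (V→F), site 23 (F→V), site 31 (N→W).
p = 5/40 = 0.125000.
d = −ln(1 − 0.125000) = −ln(0.875000) = 0.1335.

0.1335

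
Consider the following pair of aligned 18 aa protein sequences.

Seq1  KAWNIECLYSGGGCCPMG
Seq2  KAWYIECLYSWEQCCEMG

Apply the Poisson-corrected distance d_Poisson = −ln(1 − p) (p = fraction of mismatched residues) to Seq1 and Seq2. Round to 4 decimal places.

The sequences differ at positions 4 (N/Y), 11 (G/W), 12 (G/E), 13 (G/Q), 16 (P/E).
p = 5/18 = 0.277778.
d = −ln(1 − 0.277778) = −ln(0.722222) = 0.3254.

0.3254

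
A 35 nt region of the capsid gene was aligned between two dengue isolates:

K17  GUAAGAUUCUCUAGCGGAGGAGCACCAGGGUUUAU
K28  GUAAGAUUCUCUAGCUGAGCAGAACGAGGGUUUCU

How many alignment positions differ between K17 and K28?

The sequences differ at positions 16 (G/U), 20 (G/C), 23 (C/A), 26 (C/G), 34 (A/C).
That gives 5 mismatches out of 35 aligned sites, so the Hamming distance is 5.

5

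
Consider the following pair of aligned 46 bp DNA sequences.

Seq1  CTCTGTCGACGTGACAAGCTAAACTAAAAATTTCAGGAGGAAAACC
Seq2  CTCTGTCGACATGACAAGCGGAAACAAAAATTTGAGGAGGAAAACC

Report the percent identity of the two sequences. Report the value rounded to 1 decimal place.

Mismatches occur at site 11 (G/A), site 20 (T/G), site 21 (A/G), site 24 (C/A), site 25 (T/C), site 34 (C/G).
40 of the 46 sites match, so the percent identity is 40/46 × 100 = 87.0%.

87.0%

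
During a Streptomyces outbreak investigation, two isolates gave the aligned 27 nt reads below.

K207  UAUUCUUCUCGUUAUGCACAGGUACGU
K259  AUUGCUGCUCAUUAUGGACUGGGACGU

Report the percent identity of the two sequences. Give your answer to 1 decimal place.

70.4%

Differing sites — 1:U/A; 2:A/U; 4:U/G; 7:U/G; 11:G/A; 17:C/G; 20:A/U; 23:U/G.
19 of the 27 sites match, so the percent identity is 19/27 × 100 = 70.4%.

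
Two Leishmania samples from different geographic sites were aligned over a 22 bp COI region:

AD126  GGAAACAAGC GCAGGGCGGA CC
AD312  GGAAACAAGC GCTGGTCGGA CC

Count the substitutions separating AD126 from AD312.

Mismatches occur at site 13 (A↔T), site 16 (G↔T).
That gives 2 mismatches out of 22 aligned sites, so the Hamming distance is 2.

2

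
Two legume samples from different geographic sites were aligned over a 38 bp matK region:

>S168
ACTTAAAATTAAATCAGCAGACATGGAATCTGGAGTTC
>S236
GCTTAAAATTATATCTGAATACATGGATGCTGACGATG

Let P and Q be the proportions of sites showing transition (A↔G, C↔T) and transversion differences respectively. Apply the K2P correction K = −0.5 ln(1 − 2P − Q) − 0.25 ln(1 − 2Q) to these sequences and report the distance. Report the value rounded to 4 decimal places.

The sequences differ at positions 1 (A/G, transition), 12 (A/T, transversion), 16 (A/T, transversion), 18 (C/A, transversion), 20 (G/T, transversion), 28 (A/T, transversion), 29 (T/G, transversion), 33 (G/A, transition), 34 (A/C, transversion), 36 (T/A, transversion), 38 (C/G, transversion).
Of the 11 differences, 2 transitions and 9 transversions over 38 sites: P = 2/38 = 0.052632, Q = 9/38 = 0.236842.
d = −0.5·ln(0.657894) − 0.25·ln(0.526316) = −0.5·(-0.418711) − 0.25·(-0.641853) = 0.3698.

0.3698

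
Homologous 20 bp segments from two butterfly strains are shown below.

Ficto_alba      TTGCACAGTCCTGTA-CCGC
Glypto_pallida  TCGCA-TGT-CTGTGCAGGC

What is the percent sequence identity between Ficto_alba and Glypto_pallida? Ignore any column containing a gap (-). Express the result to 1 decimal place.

70.6%

Excluding the 3 gap columns leaves 17 comparable sites.
Differing sites — 2:T/C; 7:A/T; 15:A/G; 17:C/A; 18:C/G.
12 of the 17 comparable sites match, so the percent identity is 12/17 × 100 = 70.6%.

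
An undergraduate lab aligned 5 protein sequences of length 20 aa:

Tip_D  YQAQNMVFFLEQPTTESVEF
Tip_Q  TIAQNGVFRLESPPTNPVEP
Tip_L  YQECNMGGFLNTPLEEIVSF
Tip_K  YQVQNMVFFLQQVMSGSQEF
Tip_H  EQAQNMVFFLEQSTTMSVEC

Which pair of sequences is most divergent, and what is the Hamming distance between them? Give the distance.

16

Pairwise Hamming distances:
  Tip_D vs Tip_Q: 9
  Tip_D vs Tip_L: 10
  Tip_D vs Tip_K: 7
  Tip_D vs Tip_H: 4
  Tip_Q vs Tip_L: 16
  Tip_Q vs Tip_K: 14
  Tip_Q vs Tip_H: 10
  Tip_L vs Tip_K: 13
  Tip_L vs Tip_H: 14
  Tip_K vs Tip_H: 9
The largest is 16, between Tip_Q and Tip_L.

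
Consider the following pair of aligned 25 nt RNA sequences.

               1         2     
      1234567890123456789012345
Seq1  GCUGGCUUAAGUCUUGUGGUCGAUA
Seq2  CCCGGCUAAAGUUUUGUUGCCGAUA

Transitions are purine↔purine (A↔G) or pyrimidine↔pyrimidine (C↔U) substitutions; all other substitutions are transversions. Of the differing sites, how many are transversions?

The sequences differ at positions 1 (G/C, transversion), 3 (U/C, transition), 8 (U/A, transversion), 13 (C/U, transition), 18 (G/U, transversion), 20 (U/C, transition).
Of the 6 differences, 3 transitions and 3 transversions, so the answer is 3.

3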